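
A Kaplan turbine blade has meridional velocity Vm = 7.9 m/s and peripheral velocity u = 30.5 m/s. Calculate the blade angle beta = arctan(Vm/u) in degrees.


beta = arctan(7.9 / 30.5) = 14.5214 degrees


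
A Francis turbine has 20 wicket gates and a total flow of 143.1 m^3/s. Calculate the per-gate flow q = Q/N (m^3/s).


q = 143.1 / 20 = 7.1550 m^3/s


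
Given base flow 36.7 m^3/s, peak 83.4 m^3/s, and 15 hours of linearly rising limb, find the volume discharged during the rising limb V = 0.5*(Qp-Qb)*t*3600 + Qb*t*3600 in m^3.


V = 0.5*(83.4 - 36.7)*15*3600 + 36.7*15*3600 = 3.2427e+06 m^3


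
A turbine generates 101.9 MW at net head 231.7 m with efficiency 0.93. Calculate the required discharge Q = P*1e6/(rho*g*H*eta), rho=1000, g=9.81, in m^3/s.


Q = 101.9 * 1e6 / (1000 * 9.81 * 231.7 * 0.93) = 48.2055 m^3/s


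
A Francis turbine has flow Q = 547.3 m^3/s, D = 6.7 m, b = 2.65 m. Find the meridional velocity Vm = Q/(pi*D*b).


Vm = 547.3 / (pi * 6.7 * 2.65) = 9.8119 m/s


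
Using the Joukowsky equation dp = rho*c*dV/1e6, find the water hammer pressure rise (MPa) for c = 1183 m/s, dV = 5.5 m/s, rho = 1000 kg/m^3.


dp = 1000 * 1183 * 5.5 / 1e6 = 6.5065 MPa


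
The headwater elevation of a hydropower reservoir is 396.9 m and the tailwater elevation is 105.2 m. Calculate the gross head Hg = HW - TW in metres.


Hg = 396.9 - 105.2 = 291.7000 m


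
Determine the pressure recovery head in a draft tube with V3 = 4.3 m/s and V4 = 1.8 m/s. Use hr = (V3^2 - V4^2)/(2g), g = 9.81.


hr = (4.3^2 - 1.8^2) / (2*9.81) = 0.7773 m


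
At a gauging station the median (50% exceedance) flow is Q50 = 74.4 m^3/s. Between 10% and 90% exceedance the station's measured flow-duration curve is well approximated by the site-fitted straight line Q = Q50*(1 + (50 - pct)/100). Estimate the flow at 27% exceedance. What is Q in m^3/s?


Q = 74.4 * (1 + (50 - 27)/100) = 91.5120 m^3/s


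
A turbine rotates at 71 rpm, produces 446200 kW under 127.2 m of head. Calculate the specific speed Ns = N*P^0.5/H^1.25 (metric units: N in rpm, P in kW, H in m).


Ns = 71 * 446200^0.5 / 127.2^1.25 = 111.0233


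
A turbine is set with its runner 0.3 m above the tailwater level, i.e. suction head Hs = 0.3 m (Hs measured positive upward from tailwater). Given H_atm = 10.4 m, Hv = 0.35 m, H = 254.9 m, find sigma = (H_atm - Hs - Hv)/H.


sigma = (10.4 - 0.3 - 0.35) / 254.9 = 0.0383


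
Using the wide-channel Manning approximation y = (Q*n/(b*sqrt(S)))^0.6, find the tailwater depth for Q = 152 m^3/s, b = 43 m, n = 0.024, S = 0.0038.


y = (152 * 0.024 / (43 * 0.0038^0.5))^0.6 = 1.2112 m


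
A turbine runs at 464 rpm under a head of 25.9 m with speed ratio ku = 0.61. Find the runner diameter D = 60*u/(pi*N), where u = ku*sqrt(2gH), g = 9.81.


u = 0.61 * sqrt(2*9.81*25.9) = 13.7508 m/s
D = 60 * 13.7508 / (pi * 464) = 0.5660 m


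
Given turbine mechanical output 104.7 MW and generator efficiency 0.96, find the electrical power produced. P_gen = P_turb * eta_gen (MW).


P_gen = 104.7 * 0.96 = 100.5120 MW


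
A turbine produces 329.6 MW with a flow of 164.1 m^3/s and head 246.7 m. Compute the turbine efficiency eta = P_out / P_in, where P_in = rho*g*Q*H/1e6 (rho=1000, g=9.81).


P_in = 1000 * 9.81 * 164.1 * 246.7 / 1e6 = 397.1428 MW
eta = 329.6 / 397.1428 = 0.8299


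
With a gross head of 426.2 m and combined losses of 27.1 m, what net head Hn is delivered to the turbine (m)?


Hn = 426.2 - 27.1 = 399.1000 m


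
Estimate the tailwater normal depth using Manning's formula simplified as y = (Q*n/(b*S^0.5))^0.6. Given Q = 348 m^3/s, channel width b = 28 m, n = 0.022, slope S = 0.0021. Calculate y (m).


y = (348 * 0.022 / (28 * 0.0021^0.5))^0.6 = 2.9204 m


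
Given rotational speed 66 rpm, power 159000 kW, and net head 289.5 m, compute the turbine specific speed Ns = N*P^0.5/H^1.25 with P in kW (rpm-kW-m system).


Ns = 66 * 159000^0.5 / 289.5^1.25 = 22.0385


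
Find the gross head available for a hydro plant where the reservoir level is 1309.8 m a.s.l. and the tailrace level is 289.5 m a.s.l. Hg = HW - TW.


Hg = 1309.8 - 289.5 = 1020.3000 m


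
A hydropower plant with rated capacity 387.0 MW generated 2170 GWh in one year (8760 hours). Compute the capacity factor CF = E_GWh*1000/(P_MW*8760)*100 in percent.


CF = 2170 * 1000 / (387.0 * 8760) * 100 = 64.0095 %


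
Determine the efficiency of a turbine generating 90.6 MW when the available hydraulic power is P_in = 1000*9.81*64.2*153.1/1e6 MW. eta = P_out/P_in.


P_in = 1000 * 9.81 * 64.2 * 153.1 / 1e6 = 96.4227 MW
eta = 90.6 / 96.4227 = 0.9396


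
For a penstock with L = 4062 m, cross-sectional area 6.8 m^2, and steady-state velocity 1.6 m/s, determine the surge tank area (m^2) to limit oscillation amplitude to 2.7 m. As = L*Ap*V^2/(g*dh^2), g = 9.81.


As = 4062 * 6.8 * 1.6^2 / (9.81 * 2.7^2) = 988.7631 m^2


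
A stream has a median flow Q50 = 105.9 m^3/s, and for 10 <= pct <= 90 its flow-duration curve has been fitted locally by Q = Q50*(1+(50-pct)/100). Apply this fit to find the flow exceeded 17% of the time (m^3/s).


Q = 105.9 * (1 + (50 - 17)/100) = 140.8470 m^3/s


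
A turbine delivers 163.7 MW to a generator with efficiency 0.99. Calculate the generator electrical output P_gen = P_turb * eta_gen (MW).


P_gen = 163.7 * 0.99 = 162.0630 MW


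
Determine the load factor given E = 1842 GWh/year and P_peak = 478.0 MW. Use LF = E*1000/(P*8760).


LF = 1842 * 1000 / (478.0 * 8760) = 0.4399


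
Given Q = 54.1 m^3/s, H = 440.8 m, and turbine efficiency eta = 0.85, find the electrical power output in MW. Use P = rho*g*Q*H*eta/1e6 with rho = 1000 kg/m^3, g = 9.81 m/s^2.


P = 1000 * 9.81 * 54.1 * 440.8 * 0.85 / 1e6 = 198.8505 MW


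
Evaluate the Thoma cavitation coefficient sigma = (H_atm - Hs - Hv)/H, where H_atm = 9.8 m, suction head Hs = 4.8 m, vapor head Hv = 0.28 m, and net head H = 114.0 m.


sigma = (9.8 - 4.8 - 0.28) / 114.0 = 0.0414


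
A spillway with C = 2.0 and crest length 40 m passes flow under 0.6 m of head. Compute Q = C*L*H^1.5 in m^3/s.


Q = 2.0 * 40 * 0.6^1.5 = 37.1806 m^3/s


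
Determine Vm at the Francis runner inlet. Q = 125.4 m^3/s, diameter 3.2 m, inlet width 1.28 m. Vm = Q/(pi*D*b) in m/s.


Vm = 125.4 / (pi * 3.2 * 1.28) = 9.7451 m/s


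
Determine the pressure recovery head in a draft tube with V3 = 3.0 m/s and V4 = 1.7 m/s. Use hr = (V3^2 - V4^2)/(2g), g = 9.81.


hr = (3.0^2 - 1.7^2) / (2*9.81) = 0.3114 m


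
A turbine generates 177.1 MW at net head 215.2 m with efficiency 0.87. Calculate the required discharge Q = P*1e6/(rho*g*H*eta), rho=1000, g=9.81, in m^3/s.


Q = 177.1 * 1e6 / (1000 * 9.81 * 215.2 * 0.87) = 96.4246 m^3/s


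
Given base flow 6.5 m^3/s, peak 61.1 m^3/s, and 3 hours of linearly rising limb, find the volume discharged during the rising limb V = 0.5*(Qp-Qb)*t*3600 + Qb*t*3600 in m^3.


V = 0.5*(61.1 - 6.5)*3*3600 + 6.5*3*3600 = 365040.0000 m^3


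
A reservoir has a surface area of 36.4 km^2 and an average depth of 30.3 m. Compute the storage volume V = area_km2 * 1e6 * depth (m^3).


V = 36.4 * 1e6 * 30.3 = 1.1029e+09 m^3


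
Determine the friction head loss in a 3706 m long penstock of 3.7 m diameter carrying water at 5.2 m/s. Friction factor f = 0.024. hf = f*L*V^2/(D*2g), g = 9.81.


hf = 0.024 * 3706 * 5.2^2 / (3.7 * 2 * 9.81) = 33.1301 m


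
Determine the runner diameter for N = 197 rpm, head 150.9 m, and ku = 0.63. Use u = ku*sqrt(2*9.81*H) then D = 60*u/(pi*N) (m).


u = 0.63 * sqrt(2*9.81*150.9) = 34.2795 m/s
D = 60 * 34.2795 / (pi * 197) = 3.3233 m


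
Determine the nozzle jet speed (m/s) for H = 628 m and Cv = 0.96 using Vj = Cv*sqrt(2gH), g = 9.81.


Vj = 0.96 * sqrt(2*9.81*628) = 106.5616 m/s


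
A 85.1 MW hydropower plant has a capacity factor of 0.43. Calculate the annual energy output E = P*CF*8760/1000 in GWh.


E = 85.1 * 0.43 * 8760 / 1000 = 320.5547 GWh


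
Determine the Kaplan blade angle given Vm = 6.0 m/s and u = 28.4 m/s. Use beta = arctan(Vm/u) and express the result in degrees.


beta = arctan(6.0 / 28.4) = 11.9293 degrees


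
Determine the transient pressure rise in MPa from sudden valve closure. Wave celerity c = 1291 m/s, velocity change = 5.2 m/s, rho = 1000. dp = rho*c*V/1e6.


dp = 1000 * 1291 * 5.2 / 1e6 = 6.7132 MPa


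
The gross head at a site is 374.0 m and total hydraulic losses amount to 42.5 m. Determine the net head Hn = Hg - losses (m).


Hn = 374.0 - 42.5 = 331.5000 m


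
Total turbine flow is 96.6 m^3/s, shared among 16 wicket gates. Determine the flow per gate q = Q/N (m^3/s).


q = 96.6 / 16 = 6.0375 m^3/s


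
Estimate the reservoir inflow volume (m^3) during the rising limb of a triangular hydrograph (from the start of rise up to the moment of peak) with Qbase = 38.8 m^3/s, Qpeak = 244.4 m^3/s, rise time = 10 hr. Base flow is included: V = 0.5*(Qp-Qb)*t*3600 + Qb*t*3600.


V = 0.5*(244.4 - 38.8)*10*3600 + 38.8*10*3600 = 5.0976e+06 m^3


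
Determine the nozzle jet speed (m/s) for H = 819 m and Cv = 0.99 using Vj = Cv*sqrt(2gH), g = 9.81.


Vj = 0.99 * sqrt(2*9.81*819) = 125.4951 m/s


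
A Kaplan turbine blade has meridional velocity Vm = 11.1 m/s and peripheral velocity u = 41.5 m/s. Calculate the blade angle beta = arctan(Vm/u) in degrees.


beta = arctan(11.1 / 41.5) = 14.9744 degrees


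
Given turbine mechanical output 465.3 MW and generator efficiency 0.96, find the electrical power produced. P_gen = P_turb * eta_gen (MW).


P_gen = 465.3 * 0.96 = 446.6880 MW


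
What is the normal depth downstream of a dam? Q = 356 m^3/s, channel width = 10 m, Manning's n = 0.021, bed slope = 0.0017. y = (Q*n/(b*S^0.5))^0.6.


y = (356 * 0.021 / (10 * 0.0017^0.5))^0.6 = 5.6894 m


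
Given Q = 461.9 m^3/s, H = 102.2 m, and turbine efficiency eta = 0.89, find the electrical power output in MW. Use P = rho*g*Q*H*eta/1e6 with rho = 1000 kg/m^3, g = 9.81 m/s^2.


P = 1000 * 9.81 * 461.9 * 102.2 * 0.89 / 1e6 = 412.1524 MW


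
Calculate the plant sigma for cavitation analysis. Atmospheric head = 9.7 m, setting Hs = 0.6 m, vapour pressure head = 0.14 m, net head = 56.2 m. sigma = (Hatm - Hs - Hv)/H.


sigma = (9.7 - 0.6 - 0.14) / 56.2 = 0.1594


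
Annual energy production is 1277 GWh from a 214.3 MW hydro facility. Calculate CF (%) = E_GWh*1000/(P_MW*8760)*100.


CF = 1277 * 1000 / (214.3 * 8760) * 100 = 68.0244 %


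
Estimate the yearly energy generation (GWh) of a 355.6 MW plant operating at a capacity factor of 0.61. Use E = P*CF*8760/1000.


E = 355.6 * 0.61 * 8760 / 1000 = 1900.1842 GWh


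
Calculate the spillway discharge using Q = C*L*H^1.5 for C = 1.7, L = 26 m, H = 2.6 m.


Q = 1.7 * 26 * 2.6^1.5 = 185.3029 m^3/s


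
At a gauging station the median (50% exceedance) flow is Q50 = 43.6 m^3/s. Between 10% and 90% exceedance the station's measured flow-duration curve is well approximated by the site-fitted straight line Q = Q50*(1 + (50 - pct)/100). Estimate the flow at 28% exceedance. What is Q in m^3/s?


Q = 43.6 * (1 + (50 - 28)/100) = 53.1920 m^3/s


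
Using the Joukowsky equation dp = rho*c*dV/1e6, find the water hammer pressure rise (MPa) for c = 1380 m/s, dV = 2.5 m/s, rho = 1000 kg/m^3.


dp = 1000 * 1380 * 2.5 / 1e6 = 3.4500 MPa


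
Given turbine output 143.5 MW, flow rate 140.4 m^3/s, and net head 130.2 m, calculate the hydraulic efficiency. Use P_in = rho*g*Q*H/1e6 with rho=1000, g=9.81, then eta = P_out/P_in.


P_in = 1000 * 9.81 * 140.4 * 130.2 / 1e6 = 179.3276 MW
eta = 143.5 / 179.3276 = 0.8002


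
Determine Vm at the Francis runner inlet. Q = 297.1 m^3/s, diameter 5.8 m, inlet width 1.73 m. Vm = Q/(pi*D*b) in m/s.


Vm = 297.1 / (pi * 5.8 * 1.73) = 9.4249 m/s


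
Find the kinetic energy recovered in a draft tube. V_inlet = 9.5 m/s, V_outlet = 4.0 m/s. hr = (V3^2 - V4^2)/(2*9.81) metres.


hr = (9.5^2 - 4.0^2) / (2*9.81) = 3.7844 m


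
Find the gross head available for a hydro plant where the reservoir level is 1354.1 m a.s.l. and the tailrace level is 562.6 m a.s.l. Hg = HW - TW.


Hg = 1354.1 - 562.6 = 791.5000 m


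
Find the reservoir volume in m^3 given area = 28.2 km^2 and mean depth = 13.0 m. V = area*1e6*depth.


V = 28.2 * 1e6 * 13.0 = 3.6660e+08 m^3


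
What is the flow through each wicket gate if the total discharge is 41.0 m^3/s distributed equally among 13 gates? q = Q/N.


q = 41.0 / 13 = 3.1538 m^3/s


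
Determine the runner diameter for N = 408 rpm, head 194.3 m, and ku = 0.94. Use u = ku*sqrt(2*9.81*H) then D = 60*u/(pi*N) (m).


u = 0.94 * sqrt(2*9.81*194.3) = 58.0382 m/s
D = 60 * 58.0382 / (pi * 408) = 2.7168 m


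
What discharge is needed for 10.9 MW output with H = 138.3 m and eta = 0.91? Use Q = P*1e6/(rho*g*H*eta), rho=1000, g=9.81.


Q = 10.9 * 1e6 / (1000 * 9.81 * 138.3 * 0.91) = 8.8286 m^3/s


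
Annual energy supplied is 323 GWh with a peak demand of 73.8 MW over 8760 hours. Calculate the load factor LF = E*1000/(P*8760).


LF = 323 * 1000 / (73.8 * 8760) = 0.4996


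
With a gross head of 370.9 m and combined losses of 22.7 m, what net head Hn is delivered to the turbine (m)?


Hn = 370.9 - 22.7 = 348.2000 m


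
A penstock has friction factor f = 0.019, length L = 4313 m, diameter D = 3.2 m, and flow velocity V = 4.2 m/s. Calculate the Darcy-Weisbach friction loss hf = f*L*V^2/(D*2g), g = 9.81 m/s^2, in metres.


hf = 0.019 * 4313 * 4.2^2 / (3.2 * 2 * 9.81) = 23.0241 m


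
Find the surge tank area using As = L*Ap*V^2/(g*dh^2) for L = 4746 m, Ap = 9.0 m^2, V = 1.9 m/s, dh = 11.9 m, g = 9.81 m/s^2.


As = 4746 * 9.0 * 1.9^2 / (9.81 * 11.9^2) = 110.9978 m^2


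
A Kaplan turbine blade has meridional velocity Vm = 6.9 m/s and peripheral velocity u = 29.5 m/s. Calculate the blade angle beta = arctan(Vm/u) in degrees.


beta = arctan(6.9 / 29.5) = 13.1647 degrees


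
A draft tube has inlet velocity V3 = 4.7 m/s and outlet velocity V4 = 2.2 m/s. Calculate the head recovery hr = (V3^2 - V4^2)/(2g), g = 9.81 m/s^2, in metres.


hr = (4.7^2 - 2.2^2) / (2*9.81) = 0.8792 m


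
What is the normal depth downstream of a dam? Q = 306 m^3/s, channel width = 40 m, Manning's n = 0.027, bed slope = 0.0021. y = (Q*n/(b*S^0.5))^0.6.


y = (306 * 0.027 / (40 * 0.0021^0.5))^0.6 = 2.4680 m


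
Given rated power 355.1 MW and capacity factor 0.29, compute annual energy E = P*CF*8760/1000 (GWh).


E = 355.1 * 0.29 * 8760 / 1000 = 902.0960 GWh


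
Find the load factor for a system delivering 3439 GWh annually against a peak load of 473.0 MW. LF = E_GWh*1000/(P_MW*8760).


LF = 3439 * 1000 / (473.0 * 8760) = 0.8300


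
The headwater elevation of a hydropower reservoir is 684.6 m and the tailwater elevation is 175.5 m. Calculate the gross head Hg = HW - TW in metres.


Hg = 684.6 - 175.5 = 509.1000 m


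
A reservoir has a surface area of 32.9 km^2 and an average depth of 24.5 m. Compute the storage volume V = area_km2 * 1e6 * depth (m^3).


V = 32.9 * 1e6 * 24.5 = 8.0605e+08 m^3


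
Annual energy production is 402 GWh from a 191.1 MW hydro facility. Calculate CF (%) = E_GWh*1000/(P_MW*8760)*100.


CF = 402 * 1000 / (191.1 * 8760) * 100 = 24.0138 %


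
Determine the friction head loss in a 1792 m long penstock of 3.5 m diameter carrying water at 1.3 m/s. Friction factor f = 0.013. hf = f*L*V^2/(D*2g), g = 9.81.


hf = 0.013 * 1792 * 1.3^2 / (3.5 * 2 * 9.81) = 0.5733 m


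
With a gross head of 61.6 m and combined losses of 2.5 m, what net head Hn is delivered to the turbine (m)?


Hn = 61.6 - 2.5 = 59.1000 m


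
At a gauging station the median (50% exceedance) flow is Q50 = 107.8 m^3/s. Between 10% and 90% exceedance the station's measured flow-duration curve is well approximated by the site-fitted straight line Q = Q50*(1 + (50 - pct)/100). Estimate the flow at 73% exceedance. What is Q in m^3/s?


Q = 107.8 * (1 + (50 - 73)/100) = 83.0060 m^3/s


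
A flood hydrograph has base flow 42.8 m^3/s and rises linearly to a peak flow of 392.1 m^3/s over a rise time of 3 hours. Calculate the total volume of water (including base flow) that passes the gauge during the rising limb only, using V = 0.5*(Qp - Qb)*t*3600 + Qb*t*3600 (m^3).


V = 0.5*(392.1 - 42.8)*3*3600 + 42.8*3*3600 = 2.3485e+06 m^3


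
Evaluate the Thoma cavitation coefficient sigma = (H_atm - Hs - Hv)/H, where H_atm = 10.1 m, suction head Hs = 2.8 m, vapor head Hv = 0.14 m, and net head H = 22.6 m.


sigma = (10.1 - 2.8 - 0.14) / 22.6 = 0.3168


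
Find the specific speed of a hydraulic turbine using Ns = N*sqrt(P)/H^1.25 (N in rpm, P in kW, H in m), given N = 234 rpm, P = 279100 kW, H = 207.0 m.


Ns = 234 * 279100^0.5 / 207.0^1.25 = 157.4464


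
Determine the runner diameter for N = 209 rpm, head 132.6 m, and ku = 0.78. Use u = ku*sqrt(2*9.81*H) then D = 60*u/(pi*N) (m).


u = 0.78 * sqrt(2*9.81*132.6) = 39.7847 m/s
D = 60 * 39.7847 / (pi * 209) = 3.6356 m


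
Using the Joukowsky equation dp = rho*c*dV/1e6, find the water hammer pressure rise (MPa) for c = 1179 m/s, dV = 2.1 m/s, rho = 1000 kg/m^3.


dp = 1000 * 1179 * 2.1 / 1e6 = 2.4759 MPa


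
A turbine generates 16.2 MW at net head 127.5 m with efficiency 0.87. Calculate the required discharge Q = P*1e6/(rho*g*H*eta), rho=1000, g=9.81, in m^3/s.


Q = 16.2 * 1e6 / (1000 * 9.81 * 127.5 * 0.87) = 14.8873 m^3/s


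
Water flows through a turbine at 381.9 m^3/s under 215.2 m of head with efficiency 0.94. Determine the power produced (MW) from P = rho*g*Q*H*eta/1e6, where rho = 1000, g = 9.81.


P = 1000 * 9.81 * 381.9 * 215.2 * 0.94 / 1e6 = 757.8597 MW


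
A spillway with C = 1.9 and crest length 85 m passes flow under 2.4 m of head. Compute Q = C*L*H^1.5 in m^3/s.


Q = 1.9 * 85 * 2.4^1.5 = 600.4673 m^3/s


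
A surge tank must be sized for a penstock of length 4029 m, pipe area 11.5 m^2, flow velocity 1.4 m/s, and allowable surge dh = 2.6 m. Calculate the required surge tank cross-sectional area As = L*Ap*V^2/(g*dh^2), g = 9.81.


As = 4029 * 11.5 * 1.4^2 / (9.81 * 2.6^2) = 1369.4162 m^2


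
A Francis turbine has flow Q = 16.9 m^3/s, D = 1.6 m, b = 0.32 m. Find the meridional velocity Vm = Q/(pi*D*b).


Vm = 16.9 / (pi * 1.6 * 0.32) = 10.5067 m/s


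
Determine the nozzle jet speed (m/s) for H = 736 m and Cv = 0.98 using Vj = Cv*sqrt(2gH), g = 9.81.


Vj = 0.98 * sqrt(2*9.81*736) = 117.7645 m/s


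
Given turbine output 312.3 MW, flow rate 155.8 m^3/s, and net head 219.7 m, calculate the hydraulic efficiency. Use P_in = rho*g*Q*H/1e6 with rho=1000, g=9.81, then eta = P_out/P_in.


P_in = 1000 * 9.81 * 155.8 * 219.7 / 1e6 = 335.7890 MW
eta = 312.3 / 335.7890 = 0.9300


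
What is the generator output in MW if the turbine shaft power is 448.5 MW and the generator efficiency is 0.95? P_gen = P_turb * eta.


P_gen = 448.5 * 0.95 = 426.0750 MW


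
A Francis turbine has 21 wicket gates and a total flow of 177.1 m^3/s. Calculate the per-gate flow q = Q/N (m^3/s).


q = 177.1 / 21 = 8.4333 m^3/s


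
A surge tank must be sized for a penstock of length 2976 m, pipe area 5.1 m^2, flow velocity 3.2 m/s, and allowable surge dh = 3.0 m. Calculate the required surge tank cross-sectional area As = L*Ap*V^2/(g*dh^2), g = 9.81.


As = 2976 * 5.1 * 3.2^2 / (9.81 * 3.0^2) = 1760.3197 m^2


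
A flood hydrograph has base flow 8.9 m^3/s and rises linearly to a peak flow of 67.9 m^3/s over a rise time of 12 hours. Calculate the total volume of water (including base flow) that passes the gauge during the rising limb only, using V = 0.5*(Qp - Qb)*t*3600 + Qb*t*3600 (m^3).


V = 0.5*(67.9 - 8.9)*12*3600 + 8.9*12*3600 = 1.6589e+06 m^3


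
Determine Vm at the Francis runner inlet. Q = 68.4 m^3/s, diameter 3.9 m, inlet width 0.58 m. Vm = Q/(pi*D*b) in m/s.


Vm = 68.4 / (pi * 3.9 * 0.58) = 9.6253 m/s


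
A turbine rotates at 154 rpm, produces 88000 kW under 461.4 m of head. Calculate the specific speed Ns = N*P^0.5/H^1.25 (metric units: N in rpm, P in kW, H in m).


Ns = 154 * 88000^0.5 / 461.4^1.25 = 21.3631


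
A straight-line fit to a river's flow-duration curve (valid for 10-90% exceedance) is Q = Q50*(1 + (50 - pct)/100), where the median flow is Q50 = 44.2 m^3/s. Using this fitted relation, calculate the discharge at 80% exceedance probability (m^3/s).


Q = 44.2 * (1 + (50 - 80)/100) = 30.9400 m^3/s


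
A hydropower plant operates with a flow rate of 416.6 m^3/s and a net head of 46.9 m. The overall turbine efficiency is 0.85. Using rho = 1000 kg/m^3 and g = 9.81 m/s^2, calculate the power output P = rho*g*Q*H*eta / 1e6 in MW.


P = 1000 * 9.81 * 416.6 * 46.9 * 0.85 / 1e6 = 162.9221 MW


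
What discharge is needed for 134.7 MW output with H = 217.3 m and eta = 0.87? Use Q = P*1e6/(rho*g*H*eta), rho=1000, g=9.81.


Q = 134.7 * 1e6 / (1000 * 9.81 * 217.3 * 0.87) = 72.6306 m^3/s


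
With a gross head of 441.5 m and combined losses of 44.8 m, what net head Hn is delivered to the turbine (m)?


Hn = 441.5 - 44.8 = 396.7000 m


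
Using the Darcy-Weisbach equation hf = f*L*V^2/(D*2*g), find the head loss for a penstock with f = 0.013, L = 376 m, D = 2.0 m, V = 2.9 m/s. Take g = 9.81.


hf = 0.013 * 376 * 2.9^2 / (2.0 * 2 * 9.81) = 1.0476 m


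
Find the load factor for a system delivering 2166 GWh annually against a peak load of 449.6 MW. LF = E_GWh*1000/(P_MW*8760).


LF = 2166 * 1000 / (449.6 * 8760) = 0.5500


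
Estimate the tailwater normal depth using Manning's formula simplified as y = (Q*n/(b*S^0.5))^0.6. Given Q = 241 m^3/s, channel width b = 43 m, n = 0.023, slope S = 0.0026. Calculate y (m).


y = (241 * 0.023 / (43 * 0.0026^0.5))^0.6 = 1.7445 m


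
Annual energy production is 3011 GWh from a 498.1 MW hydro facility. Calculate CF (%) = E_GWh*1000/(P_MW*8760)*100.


CF = 3011 * 1000 / (498.1 * 8760) * 100 = 69.0065 %


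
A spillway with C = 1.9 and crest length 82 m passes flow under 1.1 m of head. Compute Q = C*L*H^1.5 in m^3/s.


Q = 1.9 * 82 * 1.1^1.5 = 179.7449 m^3/s


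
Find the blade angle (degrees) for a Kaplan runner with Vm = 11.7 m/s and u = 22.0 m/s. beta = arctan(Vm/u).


beta = arctan(11.7 / 22.0) = 28.0049 degrees


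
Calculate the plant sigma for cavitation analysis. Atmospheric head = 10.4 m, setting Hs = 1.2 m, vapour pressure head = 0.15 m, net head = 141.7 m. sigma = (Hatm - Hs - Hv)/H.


sigma = (10.4 - 1.2 - 0.15) / 141.7 = 0.0639


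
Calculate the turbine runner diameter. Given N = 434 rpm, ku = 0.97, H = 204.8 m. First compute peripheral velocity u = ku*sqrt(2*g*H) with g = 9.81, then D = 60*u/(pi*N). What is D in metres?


u = 0.97 * sqrt(2*9.81*204.8) = 61.4874 m/s
D = 60 * 61.4874 / (pi * 434) = 2.7058 m


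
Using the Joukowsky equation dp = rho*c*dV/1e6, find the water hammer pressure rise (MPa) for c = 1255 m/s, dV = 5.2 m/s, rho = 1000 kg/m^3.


dp = 1000 * 1255 * 5.2 / 1e6 = 6.5260 MPa


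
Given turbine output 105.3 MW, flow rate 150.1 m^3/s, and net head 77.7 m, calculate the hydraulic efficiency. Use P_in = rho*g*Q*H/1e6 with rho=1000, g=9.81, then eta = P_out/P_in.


P_in = 1000 * 9.81 * 150.1 * 77.7 / 1e6 = 114.4118 MW
eta = 105.3 / 114.4118 = 0.9204


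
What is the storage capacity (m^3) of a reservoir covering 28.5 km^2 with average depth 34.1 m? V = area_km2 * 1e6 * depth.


V = 28.5 * 1e6 * 34.1 = 9.7185e+08 m^3


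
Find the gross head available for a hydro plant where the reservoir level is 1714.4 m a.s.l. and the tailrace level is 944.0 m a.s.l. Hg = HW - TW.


Hg = 1714.4 - 944.0 = 770.4000 m


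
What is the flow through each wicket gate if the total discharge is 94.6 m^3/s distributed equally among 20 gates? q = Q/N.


q = 94.6 / 20 = 4.7300 m^3/s


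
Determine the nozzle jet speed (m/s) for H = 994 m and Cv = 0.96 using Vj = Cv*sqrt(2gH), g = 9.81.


Vj = 0.96 * sqrt(2*9.81*994) = 134.0645 m/s


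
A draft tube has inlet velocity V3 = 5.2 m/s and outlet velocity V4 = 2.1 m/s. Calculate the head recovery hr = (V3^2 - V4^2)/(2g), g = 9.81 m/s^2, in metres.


hr = (5.2^2 - 2.1^2) / (2*9.81) = 1.1534 m


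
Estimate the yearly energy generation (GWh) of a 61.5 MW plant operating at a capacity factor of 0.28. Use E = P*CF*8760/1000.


E = 61.5 * 0.28 * 8760 / 1000 = 150.8472 GWh


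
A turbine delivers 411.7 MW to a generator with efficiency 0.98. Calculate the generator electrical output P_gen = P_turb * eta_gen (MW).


P_gen = 411.7 * 0.98 = 403.4660 MW


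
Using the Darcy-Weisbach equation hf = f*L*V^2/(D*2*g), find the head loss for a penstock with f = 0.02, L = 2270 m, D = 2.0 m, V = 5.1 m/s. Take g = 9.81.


hf = 0.02 * 2270 * 5.1^2 / (2.0 * 2 * 9.81) = 30.0931 m


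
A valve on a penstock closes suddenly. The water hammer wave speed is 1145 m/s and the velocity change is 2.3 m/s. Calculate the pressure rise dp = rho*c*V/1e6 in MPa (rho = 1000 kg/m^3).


dp = 1000 * 1145 * 2.3 / 1e6 = 2.6335 MPa


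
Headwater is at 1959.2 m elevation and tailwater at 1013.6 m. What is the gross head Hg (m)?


Hg = 1959.2 - 1013.6 = 945.6000 m


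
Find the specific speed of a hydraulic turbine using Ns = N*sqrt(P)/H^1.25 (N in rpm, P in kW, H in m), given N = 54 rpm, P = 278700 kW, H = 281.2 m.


Ns = 54 * 278700^0.5 / 281.2^1.25 = 24.7567


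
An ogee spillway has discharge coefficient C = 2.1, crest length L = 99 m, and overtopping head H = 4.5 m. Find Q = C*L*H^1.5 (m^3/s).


Q = 2.1 * 99 * 4.5^1.5 = 1984.6012 m^3/s


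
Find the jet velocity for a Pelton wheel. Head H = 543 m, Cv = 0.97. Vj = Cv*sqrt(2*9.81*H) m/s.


Vj = 0.97 * sqrt(2*9.81*543) = 100.1201 m/s


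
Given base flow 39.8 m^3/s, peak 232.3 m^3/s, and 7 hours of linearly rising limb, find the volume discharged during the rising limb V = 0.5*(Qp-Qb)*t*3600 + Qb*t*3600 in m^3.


V = 0.5*(232.3 - 39.8)*7*3600 + 39.8*7*3600 = 3.4285e+06 m^3


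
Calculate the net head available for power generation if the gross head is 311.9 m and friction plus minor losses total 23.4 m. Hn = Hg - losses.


Hn = 311.9 - 23.4 = 288.5000 m


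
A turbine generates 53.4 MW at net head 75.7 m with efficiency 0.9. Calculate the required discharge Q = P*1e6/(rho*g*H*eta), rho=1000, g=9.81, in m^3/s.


Q = 53.4 * 1e6 / (1000 * 9.81 * 75.7 * 0.9) = 79.8976 m^3/s


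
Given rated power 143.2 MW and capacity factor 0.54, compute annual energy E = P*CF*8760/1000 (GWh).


E = 143.2 * 0.54 * 8760 / 1000 = 677.3933 GWh


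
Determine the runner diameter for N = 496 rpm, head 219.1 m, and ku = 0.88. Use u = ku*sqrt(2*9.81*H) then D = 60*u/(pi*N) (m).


u = 0.88 * sqrt(2*9.81*219.1) = 57.6970 m/s
D = 60 * 57.6970 / (pi * 496) = 2.2216 m


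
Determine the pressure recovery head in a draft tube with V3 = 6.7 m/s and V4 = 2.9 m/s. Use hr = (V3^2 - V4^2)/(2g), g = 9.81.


hr = (6.7^2 - 2.9^2) / (2*9.81) = 1.8593 m


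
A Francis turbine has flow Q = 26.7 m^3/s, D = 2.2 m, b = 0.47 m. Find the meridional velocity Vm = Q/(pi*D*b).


Vm = 26.7 / (pi * 2.2 * 0.47) = 8.2194 m/s


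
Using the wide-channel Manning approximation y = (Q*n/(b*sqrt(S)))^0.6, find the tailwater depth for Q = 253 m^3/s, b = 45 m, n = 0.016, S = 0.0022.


y = (253 * 0.016 / (45 * 0.0022^0.5))^0.6 = 1.4781 m


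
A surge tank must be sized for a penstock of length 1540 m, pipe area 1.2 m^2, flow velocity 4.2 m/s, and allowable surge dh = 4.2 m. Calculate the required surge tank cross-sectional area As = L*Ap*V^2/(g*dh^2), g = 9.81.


As = 1540 * 1.2 * 4.2^2 / (9.81 * 4.2^2) = 188.3792 m^2


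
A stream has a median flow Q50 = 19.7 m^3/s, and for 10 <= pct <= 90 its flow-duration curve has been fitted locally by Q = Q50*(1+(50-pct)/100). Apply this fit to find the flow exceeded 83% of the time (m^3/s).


Q = 19.7 * (1 + (50 - 83)/100) = 13.1990 m^3/s


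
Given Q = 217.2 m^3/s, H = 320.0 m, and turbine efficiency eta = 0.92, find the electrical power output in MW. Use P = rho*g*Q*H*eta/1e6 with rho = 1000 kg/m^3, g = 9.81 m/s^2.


P = 1000 * 9.81 * 217.2 * 320.0 * 0.92 / 1e6 = 627.2875 MW


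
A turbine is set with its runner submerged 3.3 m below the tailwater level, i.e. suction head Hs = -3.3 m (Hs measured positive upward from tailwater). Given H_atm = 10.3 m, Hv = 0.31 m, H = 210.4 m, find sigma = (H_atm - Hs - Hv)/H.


sigma = (10.3 - (-3.3) - 0.31) / 210.4 = 0.0632


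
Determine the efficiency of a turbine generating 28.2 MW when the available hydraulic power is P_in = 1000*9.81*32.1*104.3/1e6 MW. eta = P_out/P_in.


P_in = 1000 * 9.81 * 32.1 * 104.3 / 1e6 = 32.8442 MW
eta = 28.2 / 32.8442 = 0.8586


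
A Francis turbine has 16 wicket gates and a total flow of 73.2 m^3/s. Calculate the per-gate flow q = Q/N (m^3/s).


q = 73.2 / 16 = 4.5750 m^3/s


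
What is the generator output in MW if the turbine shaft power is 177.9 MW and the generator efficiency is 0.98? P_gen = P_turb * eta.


P_gen = 177.9 * 0.98 = 174.3420 MW


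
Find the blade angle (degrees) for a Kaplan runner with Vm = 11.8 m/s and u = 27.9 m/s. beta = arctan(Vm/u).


beta = arctan(11.8 / 27.9) = 22.9254 degrees


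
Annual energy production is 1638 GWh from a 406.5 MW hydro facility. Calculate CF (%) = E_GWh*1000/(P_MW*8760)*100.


CF = 1638 * 1000 / (406.5 * 8760) * 100 = 45.9991 %


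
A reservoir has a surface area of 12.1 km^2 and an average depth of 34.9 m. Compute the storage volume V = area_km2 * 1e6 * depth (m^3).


V = 12.1 * 1e6 * 34.9 = 4.2229e+08 m^3


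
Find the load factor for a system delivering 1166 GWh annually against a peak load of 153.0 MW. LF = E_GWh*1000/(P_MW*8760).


LF = 1166 * 1000 / (153.0 * 8760) = 0.8700


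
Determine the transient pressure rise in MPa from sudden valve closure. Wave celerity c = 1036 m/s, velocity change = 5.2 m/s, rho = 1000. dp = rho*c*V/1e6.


dp = 1000 * 1036 * 5.2 / 1e6 = 5.3872 MPa


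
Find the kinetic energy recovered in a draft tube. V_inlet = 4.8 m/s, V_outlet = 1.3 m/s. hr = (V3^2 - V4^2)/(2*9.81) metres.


hr = (4.8^2 - 1.3^2) / (2*9.81) = 1.0882 m


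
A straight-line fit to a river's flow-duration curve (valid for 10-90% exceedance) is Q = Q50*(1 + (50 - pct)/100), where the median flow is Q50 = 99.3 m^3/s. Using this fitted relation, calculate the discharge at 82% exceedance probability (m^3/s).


Q = 99.3 * (1 + (50 - 82)/100) = 67.5240 m^3/s


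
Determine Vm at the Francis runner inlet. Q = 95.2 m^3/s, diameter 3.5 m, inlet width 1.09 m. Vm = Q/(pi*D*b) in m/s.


Vm = 95.2 / (pi * 3.5 * 1.09) = 7.9431 m/s


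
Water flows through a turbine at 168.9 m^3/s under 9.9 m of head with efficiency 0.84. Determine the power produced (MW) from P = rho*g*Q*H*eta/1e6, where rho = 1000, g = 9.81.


P = 1000 * 9.81 * 168.9 * 9.9 * 0.84 / 1e6 = 13.7789 MW


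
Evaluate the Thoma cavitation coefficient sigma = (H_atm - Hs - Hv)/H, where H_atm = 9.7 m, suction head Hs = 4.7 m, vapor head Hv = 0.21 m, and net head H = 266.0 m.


sigma = (9.7 - 4.7 - 0.21) / 266.0 = 0.0180


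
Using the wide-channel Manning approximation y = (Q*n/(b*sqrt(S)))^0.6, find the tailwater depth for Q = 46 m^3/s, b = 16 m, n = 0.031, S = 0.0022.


y = (46 * 0.031 / (16 * 0.0022^0.5))^0.6 = 1.4698 m


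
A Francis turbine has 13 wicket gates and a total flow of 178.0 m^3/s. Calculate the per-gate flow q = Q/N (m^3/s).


q = 178.0 / 13 = 13.6923 m^3/s


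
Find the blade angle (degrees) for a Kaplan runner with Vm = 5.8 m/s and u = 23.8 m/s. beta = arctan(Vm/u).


beta = arctan(5.8 / 23.8) = 13.6959 degrees


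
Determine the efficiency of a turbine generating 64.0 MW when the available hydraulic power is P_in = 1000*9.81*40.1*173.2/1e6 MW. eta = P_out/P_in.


P_in = 1000 * 9.81 * 40.1 * 173.2 / 1e6 = 68.1336 MW
eta = 64.0 / 68.1336 = 0.9393


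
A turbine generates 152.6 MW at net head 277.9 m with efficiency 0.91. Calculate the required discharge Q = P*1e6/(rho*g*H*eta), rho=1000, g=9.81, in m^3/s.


Q = 152.6 * 1e6 / (1000 * 9.81 * 277.9 * 0.91) = 61.5114 m^3/s


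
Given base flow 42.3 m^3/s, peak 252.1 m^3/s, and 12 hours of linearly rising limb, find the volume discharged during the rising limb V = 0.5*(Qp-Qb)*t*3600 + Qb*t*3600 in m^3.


V = 0.5*(252.1 - 42.3)*12*3600 + 42.3*12*3600 = 6.3590e+06 m^3


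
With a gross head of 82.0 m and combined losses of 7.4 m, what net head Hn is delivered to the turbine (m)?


Hn = 82.0 - 7.4 = 74.6000 m


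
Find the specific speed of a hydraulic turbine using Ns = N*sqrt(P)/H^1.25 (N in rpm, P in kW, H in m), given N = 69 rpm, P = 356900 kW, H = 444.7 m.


Ns = 69 * 356900^0.5 / 444.7^1.25 = 20.1855


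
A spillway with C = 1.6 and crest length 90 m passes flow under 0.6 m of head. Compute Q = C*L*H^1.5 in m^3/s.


Q = 1.6 * 90 * 0.6^1.5 = 66.9252 m^3/s


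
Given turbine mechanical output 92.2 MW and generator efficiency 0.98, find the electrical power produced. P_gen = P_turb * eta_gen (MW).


P_gen = 92.2 * 0.98 = 90.3560 MW


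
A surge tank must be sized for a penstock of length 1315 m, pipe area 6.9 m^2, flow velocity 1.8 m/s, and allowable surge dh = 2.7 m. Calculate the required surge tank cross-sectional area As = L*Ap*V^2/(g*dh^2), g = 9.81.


As = 1315 * 6.9 * 1.8^2 / (9.81 * 2.7^2) = 411.0771 m^2


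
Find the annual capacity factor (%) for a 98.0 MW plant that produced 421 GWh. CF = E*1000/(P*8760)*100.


CF = 421 * 1000 / (98.0 * 8760) * 100 = 49.0402 %


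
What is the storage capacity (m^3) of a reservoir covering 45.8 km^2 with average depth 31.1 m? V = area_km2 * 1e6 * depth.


V = 45.8 * 1e6 * 31.1 = 1.4244e+09 m^3


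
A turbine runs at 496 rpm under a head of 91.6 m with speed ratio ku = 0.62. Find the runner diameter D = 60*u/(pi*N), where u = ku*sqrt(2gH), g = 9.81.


u = 0.62 * sqrt(2*9.81*91.6) = 26.2838 m/s
D = 60 * 26.2838 / (pi * 496) = 1.0121 m


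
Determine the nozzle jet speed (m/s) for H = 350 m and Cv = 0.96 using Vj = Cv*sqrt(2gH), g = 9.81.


Vj = 0.96 * sqrt(2*9.81*350) = 79.5527 m/s


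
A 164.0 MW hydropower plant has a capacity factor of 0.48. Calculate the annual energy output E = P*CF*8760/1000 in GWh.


E = 164.0 * 0.48 * 8760 / 1000 = 689.5872 GWh


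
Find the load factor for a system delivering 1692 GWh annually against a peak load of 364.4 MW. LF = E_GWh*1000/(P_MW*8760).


LF = 1692 * 1000 / (364.4 * 8760) = 0.5301


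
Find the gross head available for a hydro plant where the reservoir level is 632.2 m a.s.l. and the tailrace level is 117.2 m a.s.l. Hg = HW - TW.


Hg = 632.2 - 117.2 = 515.0000 m


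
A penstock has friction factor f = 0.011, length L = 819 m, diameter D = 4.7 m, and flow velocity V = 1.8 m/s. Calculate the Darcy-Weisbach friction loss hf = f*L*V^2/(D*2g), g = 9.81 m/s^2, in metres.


hf = 0.011 * 819 * 1.8^2 / (4.7 * 2 * 9.81) = 0.3165 m


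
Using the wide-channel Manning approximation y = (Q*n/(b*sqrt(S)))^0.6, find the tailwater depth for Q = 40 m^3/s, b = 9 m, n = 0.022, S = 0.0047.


y = (40 * 0.022 / (9 * 0.0047^0.5))^0.6 = 1.2374 m


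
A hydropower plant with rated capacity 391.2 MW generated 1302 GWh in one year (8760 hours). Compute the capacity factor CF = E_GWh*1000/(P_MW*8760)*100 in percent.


CF = 1302 * 1000 / (391.2 * 8760) * 100 = 37.9934 %


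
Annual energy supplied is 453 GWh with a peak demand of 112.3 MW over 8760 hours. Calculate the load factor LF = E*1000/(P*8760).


LF = 453 * 1000 / (112.3 * 8760) = 0.4605


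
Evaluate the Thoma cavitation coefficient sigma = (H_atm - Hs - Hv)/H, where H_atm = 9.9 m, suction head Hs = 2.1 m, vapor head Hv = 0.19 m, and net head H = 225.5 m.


sigma = (9.9 - 2.1 - 0.19) / 225.5 = 0.0337


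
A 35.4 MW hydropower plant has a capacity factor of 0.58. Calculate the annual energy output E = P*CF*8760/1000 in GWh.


E = 35.4 * 0.58 * 8760 / 1000 = 179.8603 GWh


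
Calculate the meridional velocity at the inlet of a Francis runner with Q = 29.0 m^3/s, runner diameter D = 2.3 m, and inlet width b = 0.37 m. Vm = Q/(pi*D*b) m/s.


Vm = 29.0 / (pi * 2.3 * 0.37) = 10.8472 m/s


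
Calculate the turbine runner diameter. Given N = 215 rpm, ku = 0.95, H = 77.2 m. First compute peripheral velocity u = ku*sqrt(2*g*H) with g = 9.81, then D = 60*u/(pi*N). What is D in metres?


u = 0.95 * sqrt(2*9.81*77.2) = 36.9728 m/s
D = 60 * 36.9728 / (pi * 215) = 3.2843 m


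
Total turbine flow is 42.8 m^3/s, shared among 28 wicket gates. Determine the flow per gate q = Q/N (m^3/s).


q = 42.8 / 28 = 1.5286 m^3/s


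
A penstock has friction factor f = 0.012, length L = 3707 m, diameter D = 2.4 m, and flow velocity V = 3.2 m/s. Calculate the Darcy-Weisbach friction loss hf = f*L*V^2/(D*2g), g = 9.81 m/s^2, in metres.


hf = 0.012 * 3707 * 3.2^2 / (2.4 * 2 * 9.81) = 9.6737 m


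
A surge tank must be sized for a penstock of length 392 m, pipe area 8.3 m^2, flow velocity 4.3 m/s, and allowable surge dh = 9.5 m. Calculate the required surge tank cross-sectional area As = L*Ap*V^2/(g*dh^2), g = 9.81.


As = 392 * 8.3 * 4.3^2 / (9.81 * 9.5^2) = 67.9493 m^2


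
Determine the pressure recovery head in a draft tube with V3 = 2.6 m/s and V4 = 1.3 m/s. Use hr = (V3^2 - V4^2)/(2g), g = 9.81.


hr = (2.6^2 - 1.3^2) / (2*9.81) = 0.2584 m


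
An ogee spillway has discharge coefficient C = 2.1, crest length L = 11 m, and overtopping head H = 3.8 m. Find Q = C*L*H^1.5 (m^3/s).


Q = 2.1 * 11 * 3.8^1.5 = 171.1147 m^3/s


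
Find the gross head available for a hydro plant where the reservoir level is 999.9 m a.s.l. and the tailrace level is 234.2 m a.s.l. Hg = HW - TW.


Hg = 999.9 - 234.2 = 765.7000 m


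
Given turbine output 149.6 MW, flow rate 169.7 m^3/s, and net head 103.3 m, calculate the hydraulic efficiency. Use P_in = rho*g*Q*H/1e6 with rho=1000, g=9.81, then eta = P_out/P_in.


P_in = 1000 * 9.81 * 169.7 * 103.3 / 1e6 = 171.9694 MW
eta = 149.6 / 171.9694 = 0.8699


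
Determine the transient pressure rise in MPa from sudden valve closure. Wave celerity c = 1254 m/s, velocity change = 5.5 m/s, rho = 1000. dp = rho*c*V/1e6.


dp = 1000 * 1254 * 5.5 / 1e6 = 6.8970 MPa


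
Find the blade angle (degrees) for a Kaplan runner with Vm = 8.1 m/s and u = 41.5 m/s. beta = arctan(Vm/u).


beta = arctan(8.1 / 41.5) = 11.0442 degrees


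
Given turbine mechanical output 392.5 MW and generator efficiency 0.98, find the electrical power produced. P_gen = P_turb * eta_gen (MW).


P_gen = 392.5 * 0.98 = 384.6500 MW


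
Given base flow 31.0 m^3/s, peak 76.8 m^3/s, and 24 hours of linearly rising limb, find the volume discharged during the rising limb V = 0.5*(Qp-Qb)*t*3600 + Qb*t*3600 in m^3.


V = 0.5*(76.8 - 31.0)*24*3600 + 31.0*24*3600 = 4.6570e+06 m^3


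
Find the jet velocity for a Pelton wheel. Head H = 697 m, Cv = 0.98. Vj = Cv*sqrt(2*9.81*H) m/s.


Vj = 0.98 * sqrt(2*9.81*697) = 114.6019 m/s


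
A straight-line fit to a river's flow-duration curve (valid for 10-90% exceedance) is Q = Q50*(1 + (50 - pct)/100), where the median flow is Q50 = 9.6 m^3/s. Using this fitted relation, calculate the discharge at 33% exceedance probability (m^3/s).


Q = 9.6 * (1 + (50 - 33)/100) = 11.2320 m^3/s


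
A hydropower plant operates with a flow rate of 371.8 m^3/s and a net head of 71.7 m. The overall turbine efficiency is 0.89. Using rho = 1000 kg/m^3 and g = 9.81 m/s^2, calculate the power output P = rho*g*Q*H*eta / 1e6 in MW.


P = 1000 * 9.81 * 371.8 * 71.7 * 0.89 / 1e6 = 232.7489 MW
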